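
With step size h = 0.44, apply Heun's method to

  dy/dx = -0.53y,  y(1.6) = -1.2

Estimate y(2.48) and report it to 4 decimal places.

-0.7565

Heun: k1 = f(x_n, y_n); k2 = f(x_n + h, y_n + h·k1); y_{n+1} = y_n + (h/2)·(k1 + k2).
x=1.600000, y=-1.200000:
  k1 = f(1.600000, -1.200000) = 0.636000
  k2 = f(2.040000, -0.920160) = 0.487685
  y ← -1.200000 + (0.44/2)·(0.636000 + 0.487685) = -0.952789
x=2.040000, y=-0.952789:
  k1 = f(2.040000, -0.952789) = 0.504978
  k2 = f(2.480000, -0.730599) = 0.387217
  y ← -0.952789 + (0.44/2)·(0.504978 + 0.387217) = -0.756506
y(2.48) ≈ -0.7565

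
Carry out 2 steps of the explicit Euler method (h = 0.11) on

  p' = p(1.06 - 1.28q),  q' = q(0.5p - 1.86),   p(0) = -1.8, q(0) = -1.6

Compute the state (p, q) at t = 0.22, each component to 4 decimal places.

-3.0760, -0.7382

Euler on (p,q): p_{n+1} = p_n + h·p', q_{n+1} = q_n + h·q'.
0.000000: (-1.800000, -1.600000); f=(-5.594400, 4.416000) → (-2.415384, -1.114240)
0.110000: (-2.415384, -1.114240); f=(-6.005193, 3.418145) → (-3.075955, -0.738244)
(p(0.22), q(0.22)) ≈ (-3.0760, -0.7382)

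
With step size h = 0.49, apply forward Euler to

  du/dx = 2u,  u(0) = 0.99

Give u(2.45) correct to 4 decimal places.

Euler: u_{n+1} = u_n + h·f(x_n, u_n).
x=0.000000, u=0.990000: f=1.980000 → u ← 0.990000 + 0.49·1.980000 = 1.960200
x=0.490000, u=1.960200: f=3.920400 → u ← 1.960200 + 0.49·3.920400 = 3.881196
x=0.980000, u=3.881196: f=7.762392 → u ← 3.881196 + 0.49·7.762392 = 7.684768
x=1.470000, u=7.684768: f=15.369536 → u ← 7.684768 + 0.49·15.369536 = 15.215841
x=1.960000, u=15.215841: f=30.431682 → u ← 15.215841 + 0.49·30.431682 = 30.127365
u(2.45) ≈ 30.1274

30.1274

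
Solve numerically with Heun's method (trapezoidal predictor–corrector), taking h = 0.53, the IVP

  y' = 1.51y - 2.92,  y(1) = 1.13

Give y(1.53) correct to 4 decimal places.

0.2293

Heun: k1 = f(s_n, y_n); k2 = f(s_n + h, y_n + h·k1); y_{n+1} = y_n + (h/2)·(k1 + k2).
s=1.000000, y=1.130000:
  k1 = f(1.000000, 1.130000) = -1.213700
  k2 = f(1.530000, 0.486739) = -2.185024
  y ← 1.130000 + (0.53/2)·(-1.213700 + (-2.185024)) = 0.229338
y(1.53) ≈ 0.2293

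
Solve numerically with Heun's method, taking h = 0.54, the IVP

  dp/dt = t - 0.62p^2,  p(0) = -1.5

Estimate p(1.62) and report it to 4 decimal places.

Heun: k1 = f(t_n, p_n); k2 = f(t_n + h, p_n + h·k1); p_{n+1} = p_n + (h/2)·(k1 + k2).
t=0.000000, p=-1.500000:
  k1 = f(0.000000, -1.500000) = -1.395000
  k2 = f(0.540000, -2.253300) = -2.607964
  p ← -1.500000 + (0.54/2)·(-1.395000 + (-2.607964)) = -2.580800
t=0.540000, p=-2.580800:
  k1 = f(0.540000, -2.580800) = -3.589528
  k2 = f(1.080000, -4.519146) = -11.582060
  p ← -2.580800 + (0.54/2)·(-3.589528 + (-11.582060)) = -6.677129
t=1.080000, p=-6.677129:
  k1 = f(1.080000, -6.677129) = -26.562112
  k2 = f(1.620000, -21.020669) = -272.338494
  p ← -6.677129 + (0.54/2)·(-26.562112 + (-272.338494)) = -87.380293
p(1.62) ≈ -87.3803

-87.3803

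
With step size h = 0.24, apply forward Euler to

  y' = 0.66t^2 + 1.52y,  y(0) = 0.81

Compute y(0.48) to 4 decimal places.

1.5179

Euler: y_{n+1} = y_n + h·f(t_n, y_n).
t=0.000000, y=0.810000: f=1.231200 → y ← 0.810000 + 0.24·1.231200 = 1.105488
t=0.240000, y=1.105488: f=1.718358 → y ← 1.105488 + 0.24·1.718358 = 1.517894
y(0.48) ≈ 1.5179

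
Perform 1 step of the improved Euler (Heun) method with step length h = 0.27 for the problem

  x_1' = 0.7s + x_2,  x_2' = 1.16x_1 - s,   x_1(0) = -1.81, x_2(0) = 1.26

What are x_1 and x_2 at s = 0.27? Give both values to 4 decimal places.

-1.5208, 0.7099

Heun on (x_1,x_2): k1 = f(s_n, state_n); k2 = f(s_n + h, state_n + h·k1); state_{n+1} = state_n + (h/2)·(k1 + k2).
0.000000: (-1.810000, 1.260000)
  k1 = (1.260000, -2.099600)
  predictor → (-1.469800, 0.693108)
  k2 = (0.882108, -1.974968)
  → (-1.520815, 0.709933)
(x_1(0.27), x_2(0.27)) ≈ (-1.5208, 0.7099)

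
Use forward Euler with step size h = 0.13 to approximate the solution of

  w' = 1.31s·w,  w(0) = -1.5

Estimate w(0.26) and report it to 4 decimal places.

Euler: w_{n+1} = w_n + h·f(s_n, w_n).
s=0.000000, w=-1.500000: f=0.000000 → w ← -1.500000 + 0.13·0.000000 = -1.500000
s=0.130000, w=-1.500000: f=-0.255450 → w ← -1.500000 + 0.13·(-0.255450) = -1.533208
w(0.26) ≈ -1.5332

-1.5332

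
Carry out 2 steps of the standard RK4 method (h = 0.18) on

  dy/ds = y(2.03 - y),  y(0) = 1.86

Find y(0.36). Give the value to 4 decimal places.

1.9444

RK4: k1 = f(s_n, y_n); k2 = f(s_n + h/2, y_n + (h/2)·k1); k3 = f(s_n + h/2, y_n + (h/2)·k2); k4 = f(s_n + h, y_n + h·k3); y_{n+1} = y_n + (h/6)·(k1 + 2k2 + 2k3 + k4).
s=0.000000, y=1.860000:
  k1 = f(0.000000, 1.860000) = 0.316200
  k2 = f(0.090000, 1.888458) = 0.267296
  k3 = f(0.090000, 1.884057) = 0.274966
  k4 = f(0.180000, 1.909494) = 0.230106
  y ← 1.860000 + (0.18/6)·(k1 + 2k2 + 2k3 + k4) = 1.908925
s=0.180000, y=1.908925:
  k1 = f(0.180000, 1.908925) = 0.231123
  k2 = f(0.270000, 1.929726) = 0.193501
  k3 = f(0.270000, 1.926340) = 0.199684
  k4 = f(0.360000, 1.944868) = 0.165570
  y ← 1.908925 + (0.18/6)·(k1 + 2k2 + 2k3 + k4) = 1.944417
y(0.36) ≈ 1.9444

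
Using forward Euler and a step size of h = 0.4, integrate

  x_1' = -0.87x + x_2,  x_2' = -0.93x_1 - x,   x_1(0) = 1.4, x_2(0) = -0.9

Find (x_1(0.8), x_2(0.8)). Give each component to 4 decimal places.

0.3325, -1.9677

Euler on (x_1,x_2): x_1_{n+1} = x_1_n + h·x_1', x_2_{n+1} = x_2_n + h·x_2'.
0.000000: (1.400000, -0.900000); f=(-0.900000, -1.302000) → (1.040000, -1.420800)
0.400000: (1.040000, -1.420800); f=(-1.768800, -1.367200) → (0.332480, -1.967680)
(x_1(0.8), x_2(0.8)) ≈ (0.3325, -1.9677)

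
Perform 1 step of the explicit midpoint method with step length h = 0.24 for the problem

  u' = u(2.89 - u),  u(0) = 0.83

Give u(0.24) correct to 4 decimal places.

Midpoint: k1 = f(x_n, u_n); k2 = f(x_n + h/2, u_n + (h/2)·k1); u_{n+1} = u_n + h·k2.
x=0.000000, u=0.830000:
  k1 = f(0.000000, 0.830000) = 1.709800
  k2 = f(0.120000, 1.035176) = 1.920069
  u ← 0.830000 + 0.24·1.920069 = 1.290817
u(0.24) ≈ 1.2908

1.2908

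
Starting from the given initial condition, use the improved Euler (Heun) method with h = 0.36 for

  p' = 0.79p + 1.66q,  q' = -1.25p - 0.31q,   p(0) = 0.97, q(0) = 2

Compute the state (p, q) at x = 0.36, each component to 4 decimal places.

Heun on (p,q): k1 = f(x_n, state_n); k2 = f(x_n + h, state_n + h·k1); state_{n+1} = state_n + (h/2)·(k1 + k2).
0.000000: (0.970000, 2.000000)
  k1 = (4.086300, -1.832500)
  predictor → (2.441068, 1.340300)
  k2 = (4.153342, -3.466828)
  → (2.453136, 1.046121)
(p(0.36), q(0.36)) ≈ (2.4531, 1.0461)

2.4531, 1.0461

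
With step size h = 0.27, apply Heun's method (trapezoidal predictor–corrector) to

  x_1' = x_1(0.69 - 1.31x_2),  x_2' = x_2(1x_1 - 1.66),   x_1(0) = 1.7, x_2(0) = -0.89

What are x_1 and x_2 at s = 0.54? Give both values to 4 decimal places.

4.9006, -1.6124

Heun on (x_1,x_2): k1 = f(s_n, state_n); k2 = f(s_n + h, state_n + h·k1); state_{n+1} = state_n + (h/2)·(k1 + k2).
0.000000: (1.700000, -0.890000)
  k1 = (3.155030, -0.035600)
  predictor → (2.551858, -0.899612)
  k2 = (4.768126, -0.802326)
  → (2.769626, -1.003120)
0.270000: (2.769626, -1.003120)
  k1 = (5.550572, -1.113088)
  predictor → (4.268281, -1.303654)
  k2 = (10.234426, -3.400295)
  → (4.900601, -1.612427)
(x_1(0.54), x_2(0.54)) ≈ (4.9006, -1.6124)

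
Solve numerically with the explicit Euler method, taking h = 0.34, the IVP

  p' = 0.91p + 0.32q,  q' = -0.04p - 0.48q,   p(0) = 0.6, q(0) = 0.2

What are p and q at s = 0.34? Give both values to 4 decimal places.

0.8074, 0.1592

Euler on (p,q): p_{n+1} = p_n + h·p', q_{n+1} = q_n + h·q'.
0.000000: (0.600000, 0.200000); f=(0.610000, -0.120000) → (0.807400, 0.159200)
(p(0.34), q(0.34)) ≈ (0.8074, 0.1592)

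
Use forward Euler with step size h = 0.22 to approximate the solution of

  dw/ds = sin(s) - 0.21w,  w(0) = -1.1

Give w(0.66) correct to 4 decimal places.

-0.8150

Euler: w_{n+1} = w_n + h·f(s_n, w_n).
s=0.000000, w=-1.100000: f=0.231000 → w ← -1.100000 + 0.22·0.231000 = -1.049180
s=0.220000, w=-1.049180: f=0.438557 → w ← -1.049180 + 0.22·0.438557 = -0.952697
s=0.440000, w=-0.952697: f=0.626006 → w ← -0.952697 + 0.22·0.626006 = -0.814976
w(0.66) ≈ -0.8150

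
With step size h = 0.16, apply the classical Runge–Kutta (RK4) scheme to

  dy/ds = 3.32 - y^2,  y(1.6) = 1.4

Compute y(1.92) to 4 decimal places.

1.6790

RK4: k1 = f(s_n, y_n); k2 = f(s_n + h/2, y_n + (h/2)·k1); k3 = f(s_n + h/2, y_n + (h/2)·k2); k4 = f(s_n + h, y_n + h·k3); y_{n+1} = y_n + (h/6)·(k1 + 2k2 + 2k3 + k4).
s=1.600000, y=1.400000:
  k1 = f(1.600000, 1.400000) = 1.360000
  k2 = f(1.680000, 1.508800) = 1.043523
  k3 = f(1.680000, 1.483482) = 1.119282
  k4 = f(1.760000, 1.579085) = 0.826490
  y ← 1.400000 + (0.16/6)·(k1 + 2k2 + 2k3 + k4) = 1.573656
s=1.760000, y=1.573656:
  k1 = f(1.760000, 1.573656) = 0.843607
  k2 = f(1.840000, 1.641145) = 0.626645
  k3 = f(1.840000, 1.623788) = 0.683314
  k4 = f(1.920000, 1.682986) = 0.487557
  y ← 1.573656 + (0.16/6)·(k1 + 2k2 + 2k3 + k4) = 1.679018
y(1.92) ≈ 1.6790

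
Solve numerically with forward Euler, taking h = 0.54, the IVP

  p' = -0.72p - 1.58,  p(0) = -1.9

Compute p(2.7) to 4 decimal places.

Euler: p_{n+1} = p_n + h·f(t_n, p_n).
t=0.000000, p=-1.900000: f=-0.212000 → p ← -1.900000 + 0.54·(-0.212000) = -2.014480
t=0.540000, p=-2.014480: f=-0.129574 → p ← -2.014480 + 0.54·(-0.129574) = -2.084450
t=1.080000, p=-2.084450: f=-0.079196 → p ← -2.084450 + 0.54·(-0.079196) = -2.127216
t=1.620000, p=-2.127216: f=-0.048405 → p ← -2.127216 + 0.54·(-0.048405) = -2.153354
t=2.160000, p=-2.153354: f=-0.029585 → p ← -2.153354 + 0.54·(-0.029585) = -2.169330
p(2.7) ≈ -2.1693

-2.1693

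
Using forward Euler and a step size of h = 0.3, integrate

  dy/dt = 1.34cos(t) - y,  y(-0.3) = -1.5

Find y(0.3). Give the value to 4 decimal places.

-0.0642

Euler: y_{n+1} = y_n + h·f(t_n, y_n).
t=-0.300000, y=-1.500000: f=2.780151 → y ← -1.500000 + 0.3·2.780151 = -0.665955
t=0.000000, y=-0.665955: f=2.005955 → y ← -0.665955 + 0.3·2.005955 = -0.064168
y(0.3) ≈ -0.0642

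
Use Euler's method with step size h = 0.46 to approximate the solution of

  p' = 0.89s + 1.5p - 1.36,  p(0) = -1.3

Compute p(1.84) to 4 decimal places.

-15.3544

Euler: p_{n+1} = p_n + h·f(s_n, p_n).
s=0.000000, p=-1.300000: f=-3.310000 → p ← -1.300000 + 0.46·(-3.310000) = -2.822600
s=0.460000, p=-2.822600: f=-5.184500 → p ← -2.822600 + 0.46·(-5.184500) = -5.207470
s=0.920000, p=-5.207470: f=-8.352405 → p ← -5.207470 + 0.46·(-8.352405) = -9.049576
s=1.380000, p=-9.049576: f=-13.706164 → p ← -9.049576 + 0.46·(-13.706164) = -15.354412
p(1.84) ≈ -15.3544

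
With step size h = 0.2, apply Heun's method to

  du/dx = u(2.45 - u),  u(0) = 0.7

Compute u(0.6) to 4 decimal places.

Heun: k1 = f(x_n, u_n); k2 = f(x_n + h, u_n + h·k1); u_{n+1} = u_n + (h/2)·(k1 + k2).
x=0.000000, u=0.700000:
  k1 = f(0.000000, 0.700000) = 1.225000
  k2 = f(0.200000, 0.945000) = 1.422225
  u ← 0.700000 + (0.2/2)·(1.225000 + 1.422225) = 0.964723
x=0.200000, u=0.964723:
  k1 = f(0.200000, 0.964723) = 1.432881
  k2 = f(0.400000, 1.251299) = 1.499933
  u ← 0.964723 + (0.2/2)·(1.432881 + 1.499933) = 1.258004
x=0.400000, u=1.258004:
  k1 = f(0.400000, 1.258004) = 1.499536
  k2 = f(0.600000, 1.557911) = 1.389795
  u ← 1.258004 + (0.2/2)·(1.499536 + 1.389795) = 1.546937
u(0.6) ≈ 1.5469

1.5469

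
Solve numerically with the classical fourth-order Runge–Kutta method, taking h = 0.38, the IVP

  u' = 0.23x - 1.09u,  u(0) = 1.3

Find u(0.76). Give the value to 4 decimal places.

RK4: k1 = f(x_n, u_n); k2 = f(x_n + h/2, u_n + (h/2)·k1); k3 = f(x_n + h/2, u_n + (h/2)·k2); k4 = f(x_n + h, u_n + h·k3); u_{n+1} = u_n + (h/6)·(k1 + 2k2 + 2k3 + k4).
x=0.000000, u=1.300000:
  k1 = f(0.000000, 1.300000) = -1.417000
  k2 = f(0.190000, 1.030770) = -1.079839
  k3 = f(0.190000, 1.094831) = -1.149665
  k4 = f(0.380000, 0.863127) = -0.853409
  u ← 1.300000 + (0.38/6)·(k1 + 2k2 + 2k3 + k4) = 0.873804
x=0.380000, u=0.873804:
  k1 = f(0.380000, 0.873804) = -0.865046
  k2 = f(0.570000, 0.709445) = -0.642195
  k3 = f(0.570000, 0.751787) = -0.688347
  k4 = f(0.760000, 0.612232) = -0.492532
  u ← 0.873804 + (0.38/6)·(k1 + 2k2 + 2k3 + k4) = 0.619288
u(0.76) ≈ 0.6193

0.6193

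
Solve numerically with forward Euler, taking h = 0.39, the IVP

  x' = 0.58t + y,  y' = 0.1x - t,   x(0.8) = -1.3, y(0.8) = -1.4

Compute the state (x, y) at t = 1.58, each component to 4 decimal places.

Euler on (x,y): x_{n+1} = x_n + h·x', y_{n+1} = y_n + h·y'.
0.800000: (-1.300000, -1.400000); f=(-0.936000, -0.930000) → (-1.665040, -1.762700)
1.190000: (-1.665040, -1.762700); f=(-1.072500, -1.356504) → (-2.083315, -2.291737)
(x(1.58), y(1.58)) ≈ (-2.0833, -2.2917)

-2.0833, -2.2917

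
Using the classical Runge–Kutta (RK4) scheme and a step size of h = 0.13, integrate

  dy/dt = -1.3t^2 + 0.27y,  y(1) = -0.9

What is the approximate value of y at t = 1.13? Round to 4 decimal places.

-1.1273

RK4: k1 = f(t_n, y_n); k2 = f(t_n + h/2, y_n + (h/2)·k1); k3 = f(t_n + h/2, y_n + (h/2)·k2); k4 = f(t_n + h, y_n + h·k3); y_{n+1} = y_n + (h/6)·(k1 + 2k2 + 2k3 + k4).
t=1.000000, y=-0.900000:
  k1 = f(1.000000, -0.900000) = -1.543000
  k2 = f(1.065000, -1.000295) = -1.744572
  k3 = f(1.065000, -1.013397) = -1.748110
  k4 = f(1.130000, -1.127254) = -1.964329
  y ← -0.900000 + (0.13/6)·(k1 + 2k2 + 2k3 + k4) = -1.127342
y(1.13) ≈ -1.1273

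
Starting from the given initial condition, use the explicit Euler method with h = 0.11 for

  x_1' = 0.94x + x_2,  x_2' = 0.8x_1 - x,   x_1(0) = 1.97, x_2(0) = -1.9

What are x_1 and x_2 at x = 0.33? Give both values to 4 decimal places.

Euler on (x_1,x_2): x_1_{n+1} = x_1_n + h·x_1', x_2_{n+1} = x_2_n + h·x_2'.
0.000000: (1.970000, -1.900000); f=(-1.900000, 1.576000) → (1.761000, -1.726640)
0.110000: (1.761000, -1.726640); f=(-1.623240, 1.298800) → (1.582444, -1.583772)
0.220000: (1.582444, -1.583772); f=(-1.376972, 1.045955) → (1.430977, -1.468717)
(x_1(0.33), x_2(0.33)) ≈ (1.4310, -1.4687)

1.4310, -1.4687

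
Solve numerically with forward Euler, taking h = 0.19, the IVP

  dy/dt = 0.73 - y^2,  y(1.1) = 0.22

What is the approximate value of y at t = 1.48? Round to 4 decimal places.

0.4650

Euler: y_{n+1} = y_n + h·f(t_n, y_n).
t=1.100000, y=0.220000: f=0.681600 → y ← 0.220000 + 0.19·0.681600 = 0.349504
t=1.290000, y=0.349504: f=0.607847 → y ← 0.349504 + 0.19·0.607847 = 0.464995
y(1.48) ≈ 0.4650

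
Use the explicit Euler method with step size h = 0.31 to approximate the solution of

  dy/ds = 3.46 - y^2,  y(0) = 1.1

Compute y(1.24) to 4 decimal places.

Euler: y_{n+1} = y_n + h·f(s_n, y_n).
s=0.000000, y=1.100000: f=2.250000 → y ← 1.100000 + 0.31·2.250000 = 1.797500
s=0.310000, y=1.797500: f=0.228994 → y ← 1.797500 + 0.31·0.228994 = 1.868488
s=0.620000, y=1.868488: f=-0.031248 → y ← 1.868488 + 0.31·(-0.031248) = 1.858801
s=0.930000, y=1.858801: f=0.004858 → y ← 1.858801 + 0.31·0.004858 = 1.860307
y(1.24) ≈ 1.8603

1.8603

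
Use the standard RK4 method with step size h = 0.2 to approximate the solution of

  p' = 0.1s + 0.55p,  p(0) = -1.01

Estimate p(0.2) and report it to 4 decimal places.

RK4: k1 = f(s_n, p_n); k2 = f(s_n + h/2, p_n + (h/2)·k1); k3 = f(s_n + h/2, p_n + (h/2)·k2); k4 = f(s_n + h, p_n + h·k3); p_{n+1} = p_n + (h/6)·(k1 + 2k2 + 2k3 + k4).
s=0.000000, p=-1.010000:
  k1 = f(0.000000, -1.010000) = -0.555500
  k2 = f(0.100000, -1.065550) = -0.576053
  k3 = f(0.100000, -1.067605) = -0.577183
  k4 = f(0.200000, -1.125437) = -0.598990
  p ← -1.010000 + (0.2/6)·(k1 + 2k2 + 2k3 + k4) = -1.125365
p(0.2) ≈ -1.1254

-1.1254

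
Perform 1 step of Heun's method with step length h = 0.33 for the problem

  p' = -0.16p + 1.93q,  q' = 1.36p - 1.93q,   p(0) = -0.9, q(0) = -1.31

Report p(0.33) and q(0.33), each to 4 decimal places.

-1.5290, -1.1932

Heun on (p,q): k1 = f(s_n, state_n); k2 = f(s_n + h, state_n + h·k1); state_{n+1} = state_n + (h/2)·(k1 + k2).
0.000000: (-0.900000, -1.310000)
  k1 = (-2.384300, 1.304300)
  predictor → (-1.686819, -0.879581)
  k2 = (-1.427700, -0.596483)
  → (-1.528980, -1.193210)
(p(0.33), q(0.33)) ≈ (-1.5290, -1.1932)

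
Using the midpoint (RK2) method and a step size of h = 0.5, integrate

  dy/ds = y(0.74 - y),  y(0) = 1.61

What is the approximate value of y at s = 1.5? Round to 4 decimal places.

0.9563

Midpoint: k1 = f(s_n, y_n); k2 = f(s_n + h/2, y_n + (h/2)·k1); y_{n+1} = y_n + h·k2.
s=0.000000, y=1.610000:
  k1 = f(0.000000, 1.610000) = -1.400700
  k2 = f(0.250000, 1.259825) = -0.654889
  y ← 1.610000 + 0.5·(-0.654889) = 1.282556
s=0.500000, y=1.282556:
  k1 = f(0.500000, 1.282556) = -0.695858
  k2 = f(0.750000, 1.108591) = -0.408617
  y ← 1.282556 + 0.5·(-0.408617) = 1.078247
s=1.000000, y=1.078247:
  k1 = f(1.000000, 1.078247) = -0.364714
  k2 = f(1.250000, 0.987069) = -0.243874
  y ← 1.078247 + 0.5·(-0.243874) = 0.956310
y(1.5) ≈ 0.9563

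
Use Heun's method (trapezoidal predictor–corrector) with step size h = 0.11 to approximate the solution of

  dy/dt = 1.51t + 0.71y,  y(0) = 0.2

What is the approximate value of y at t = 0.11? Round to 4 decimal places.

0.2254

Heun: k1 = f(t_n, y_n); k2 = f(t_n + h, y_n + h·k1); y_{n+1} = y_n + (h/2)·(k1 + k2).
t=0.000000, y=0.200000:
  k1 = f(0.000000, 0.200000) = 0.142000
  k2 = f(0.110000, 0.215620) = 0.319190
  y ← 0.200000 + (0.11/2)·(0.142000 + 0.319190) = 0.225365
y(0.11) ≈ 0.2254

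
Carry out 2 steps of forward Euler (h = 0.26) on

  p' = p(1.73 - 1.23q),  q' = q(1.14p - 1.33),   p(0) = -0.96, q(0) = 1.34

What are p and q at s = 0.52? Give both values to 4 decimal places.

Euler on (p,q): p_{n+1} = p_n + h·p', q_{n+1} = q_n + h·q'.
0.000000: (-0.960000, 1.340000); f=(-0.078528, -3.248696) → (-0.980417, 0.495339)
0.260000: (-0.980417, 0.495339); f=(-1.098786, -1.212429) → (-1.266102, 0.180107)
(p(0.52), q(0.52)) ≈ (-1.2661, 0.1801)

-1.2661, 0.1801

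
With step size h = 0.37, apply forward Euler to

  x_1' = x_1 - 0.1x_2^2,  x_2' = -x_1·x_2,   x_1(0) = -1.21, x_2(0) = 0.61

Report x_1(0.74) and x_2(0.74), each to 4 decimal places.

Euler on (x_1,x_2): x_1_{n+1} = x_1_n + h·x_1', x_2_{n+1} = x_2_n + h·x_2'.
0.000000: (-1.210000, 0.610000); f=(-1.247210, 0.738100) → (-1.671468, 0.883097)
0.370000: (-1.671468, 0.883097); f=(-1.749454, 1.476068) → (-2.318766, 1.429242)
(x_1(0.74), x_2(0.74)) ≈ (-2.3188, 1.4292)

-2.3188, 1.4292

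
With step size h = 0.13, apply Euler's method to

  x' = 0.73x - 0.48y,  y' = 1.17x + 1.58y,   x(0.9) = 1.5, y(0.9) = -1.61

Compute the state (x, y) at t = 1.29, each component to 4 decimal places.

Euler on (x,y): x_{n+1} = x_n + h·x', y_{n+1} = y_n + h·y'.
0.900000: (1.500000, -1.610000); f=(1.867800, -0.788800) → (1.742814, -1.712544)
1.030000: (1.742814, -1.712544); f=(2.094275, -0.666727) → (2.015070, -1.799219)
1.160000: (2.015070, -1.799219); f=(2.334626, -0.485134) → (2.318571, -1.862286)
(x(1.29), y(1.29)) ≈ (2.3186, -1.8623)

2.3186, -1.8623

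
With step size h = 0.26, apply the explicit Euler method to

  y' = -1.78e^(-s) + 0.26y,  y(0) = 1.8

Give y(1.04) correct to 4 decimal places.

0.8626

Euler: y_{n+1} = y_n + h·f(s_n, y_n).
s=0.000000, y=1.800000: f=-1.312000 → y ← 1.800000 + 0.26·(-1.312000) = 1.458880
s=0.260000, y=1.458880: f=-0.993163 → y ← 1.458880 + 0.26·(-0.993163) = 1.200658
s=0.520000, y=1.200658: f=-0.746076 → y ← 1.200658 + 0.26·(-0.746076) = 1.006678
s=0.780000, y=1.006678: f=-0.554226 → y ← 1.006678 + 0.26·(-0.554226) = 0.862579
y(1.04) ≈ 0.8626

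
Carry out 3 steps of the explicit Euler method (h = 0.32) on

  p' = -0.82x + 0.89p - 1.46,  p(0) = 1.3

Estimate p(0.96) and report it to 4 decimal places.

0.6426

Euler: p_{n+1} = p_n + h·f(x_n, p_n).
x=0.000000, p=1.300000: f=-0.303000 → p ← 1.300000 + 0.32·(-0.303000) = 1.203040
x=0.320000, p=1.203040: f=-0.651694 → p ← 1.203040 + 0.32·(-0.651694) = 0.994498
x=0.640000, p=0.994498: f=-1.099697 → p ← 0.994498 + 0.32·(-1.099697) = 0.642595
p(0.96) ≈ 0.6426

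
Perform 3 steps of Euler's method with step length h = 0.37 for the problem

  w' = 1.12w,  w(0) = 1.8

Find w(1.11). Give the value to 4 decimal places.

Euler: w_{n+1} = w_n + h·f(t_n, w_n).
t=0.000000, w=1.800000: f=2.016000 → w ← 1.800000 + 0.37·2.016000 = 2.545920
t=0.370000, w=2.545920: f=2.851430 → w ← 2.545920 + 0.37·2.851430 = 3.600949
t=0.740000, w=3.600949: f=4.033063 → w ← 3.600949 + 0.37·4.033063 = 5.093183
w(1.11) ≈ 5.0932

5.0932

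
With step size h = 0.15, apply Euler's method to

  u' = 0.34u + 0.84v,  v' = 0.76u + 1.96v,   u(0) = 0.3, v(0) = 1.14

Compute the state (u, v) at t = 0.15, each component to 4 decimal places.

0.4589, 1.5094

Euler on (u,v): u_{n+1} = u_n + h·u', v_{n+1} = v_n + h·v'.
0.000000: (0.300000, 1.140000); f=(1.059600, 2.462400) → (0.458940, 1.509360)
(u(0.15), v(0.15)) ≈ (0.4589, 1.5094)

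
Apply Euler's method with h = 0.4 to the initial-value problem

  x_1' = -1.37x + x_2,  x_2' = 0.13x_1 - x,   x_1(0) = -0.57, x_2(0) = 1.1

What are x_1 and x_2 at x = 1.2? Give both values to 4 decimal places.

0.0020, 0.5877

Euler on (x_1,x_2): x_1_{n+1} = x_1_n + h·x_1', x_2_{n+1} = x_2_n + h·x_2'.
0.000000: (-0.570000, 1.100000); f=(1.100000, -0.074100) → (-0.130000, 1.070360)
0.400000: (-0.130000, 1.070360); f=(0.522360, -0.416900) → (0.078944, 0.903600)
0.800000: (0.078944, 0.903600); f=(-0.192400, -0.789737) → (0.001984, 0.587705)
(x_1(1.2), x_2(1.2)) ≈ (0.0020, 0.5877)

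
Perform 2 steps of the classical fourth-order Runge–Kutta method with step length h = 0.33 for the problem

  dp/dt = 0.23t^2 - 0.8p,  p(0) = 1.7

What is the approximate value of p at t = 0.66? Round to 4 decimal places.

RK4: k1 = f(t_n, p_n); k2 = f(t_n + h/2, p_n + (h/2)·k1); k3 = f(t_n + h/2, p_n + (h/2)·k2); k4 = f(t_n + h, p_n + h·k3); p_{n+1} = p_n + (h/6)·(k1 + 2k2 + 2k3 + k4).
t=0.000000, p=1.700000:
  k1 = f(0.000000, 1.700000) = -1.360000
  k2 = f(0.165000, 1.475600) = -1.174218
  k3 = f(0.165000, 1.506254) = -1.198741
  k4 = f(0.330000, 1.304415) = -1.018485
  p ← 1.700000 + (0.33/6)·(k1 + 2k2 + 2k3 + k4) = 1.308158
t=0.330000, p=1.308158:
  k1 = f(0.330000, 1.308158) = -1.021479
  k2 = f(0.495000, 1.139614) = -0.855335
  k3 = f(0.495000, 1.167027) = -0.877266
  k4 = f(0.660000, 1.018660) = -0.714740
  p ← 1.308158 + (0.33/6)·(k1 + 2k2 + 2k3 + k4) = 1.022080
p(0.66) ≈ 1.0221

1.0221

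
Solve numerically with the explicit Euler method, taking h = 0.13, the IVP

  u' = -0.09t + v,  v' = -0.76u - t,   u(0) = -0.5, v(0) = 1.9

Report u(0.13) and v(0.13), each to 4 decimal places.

-0.2530, 1.9494

Euler on (u,v): u_{n+1} = u_n + h·u', v_{n+1} = v_n + h·v'.
0.000000: (-0.500000, 1.900000); f=(1.900000, 0.380000) → (-0.253000, 1.949400)
(u(0.13), v(0.13)) ≈ (-0.2530, 1.9494)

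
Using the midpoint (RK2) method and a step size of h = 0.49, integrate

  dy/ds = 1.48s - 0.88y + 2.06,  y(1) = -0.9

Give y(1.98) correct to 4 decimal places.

Midpoint: k1 = f(s_n, y_n); k2 = f(s_n + h/2, y_n + (h/2)·k1); y_{n+1} = y_n + h·k2.
s=1.000000, y=-0.900000:
  k1 = f(1.000000, -0.900000) = 4.332000
  k2 = f(1.245000, 0.161340) = 3.760621
  y ← -0.900000 + 0.49·3.760621 = 0.942704
s=1.490000, y=0.942704:
  k1 = f(1.490000, 0.942704) = 3.435620
  k2 = f(1.735000, 1.784431) = 3.057501
  y ← 0.942704 + 0.49·3.057501 = 2.440879
y(1.98) ≈ 2.4409

2.4409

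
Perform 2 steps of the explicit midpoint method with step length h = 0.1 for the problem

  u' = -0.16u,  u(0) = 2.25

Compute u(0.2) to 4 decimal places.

Midpoint: k1 = f(s_n, u_n); k2 = f(s_n + h/2, u_n + (h/2)·k1); u_{n+1} = u_n + h·k2.
s=0.000000, u=2.250000:
  k1 = f(0.000000, 2.250000) = -0.360000
  k2 = f(0.050000, 2.232000) = -0.357120
  u ← 2.250000 + 0.1·(-0.357120) = 2.214288
s=0.100000, u=2.214288:
  k1 = f(0.100000, 2.214288) = -0.354286
  k2 = f(0.150000, 2.196574) = -0.351452
  u ← 2.214288 + 0.1·(-0.351452) = 2.179143
u(0.2) ≈ 2.1791

2.1791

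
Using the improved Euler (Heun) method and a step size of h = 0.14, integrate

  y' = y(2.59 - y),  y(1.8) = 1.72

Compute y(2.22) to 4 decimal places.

2.2084

Heun: k1 = f(x_n, y_n); k2 = f(x_n + h, y_n + h·k1); y_{n+1} = y_n + (h/2)·(k1 + k2).
x=1.800000, y=1.720000:
  k1 = f(1.800000, 1.720000) = 1.496400
  k2 = f(1.940000, 1.929496) = 1.274440
  y ← 1.720000 + (0.14/2)·(1.496400 + 1.274440) = 1.913959
x=1.940000, y=1.913959:
  k1 = f(1.940000, 1.913959) = 1.293915
  k2 = f(2.080000, 2.095107) = 1.036854
  y ← 1.913959 + (0.14/2)·(1.293915 + 1.036854) = 2.077113
x=2.080000, y=2.077113:
  k1 = f(2.080000, 2.077113) = 1.065325
  k2 = f(2.220000, 2.226258) = 0.809783
  y ← 2.077113 + (0.14/2)·(1.065325 + 0.809783) = 2.208370
y(2.22) ≈ 2.2084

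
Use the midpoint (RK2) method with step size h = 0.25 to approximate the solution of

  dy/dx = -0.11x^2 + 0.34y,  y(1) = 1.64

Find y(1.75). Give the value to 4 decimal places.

1.9393

Midpoint: k1 = f(x_n, y_n); k2 = f(x_n + h/2, y_n + (h/2)·k1); y_{n+1} = y_n + h·k2.
x=1.000000, y=1.640000:
  k1 = f(1.000000, 1.640000) = 0.447600
  k2 = f(1.125000, 1.695950) = 0.437404
  y ← 1.640000 + 0.25·0.437404 = 1.749351
x=1.250000, y=1.749351:
  k1 = f(1.250000, 1.749351) = 0.422904
  k2 = f(1.375000, 1.802214) = 0.404784
  y ← 1.749351 + 0.25·0.404784 = 1.850547
x=1.500000, y=1.850547:
  k1 = f(1.500000, 1.850547) = 0.381686
  k2 = f(1.625000, 1.898258) = 0.354939
  y ← 1.850547 + 0.25·0.354939 = 1.939282
y(1.75) ≈ 1.9393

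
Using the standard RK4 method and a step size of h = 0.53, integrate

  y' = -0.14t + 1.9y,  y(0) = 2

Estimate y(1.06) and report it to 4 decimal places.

14.7022

RK4: k1 = f(t_n, y_n); k2 = f(t_n + h/2, y_n + (h/2)·k1); k3 = f(t_n + h/2, y_n + (h/2)·k2); k4 = f(t_n + h, y_n + h·k3); y_{n+1} = y_n + (h/6)·(k1 + 2k2 + 2k3 + k4).
t=0.000000, y=2.000000:
  k1 = f(0.000000, 2.000000) = 3.800000
  k2 = f(0.265000, 3.007000) = 5.676200
  k3 = f(0.265000, 3.504193) = 6.620867
  k4 = f(0.530000, 5.509059) = 10.393013
  y ← 2.000000 + (0.53/6)·(k1 + 2k2 + 2k3 + k4) = 5.426198
t=0.530000, y=5.426198:
  k1 = f(0.530000, 5.426198) = 10.235576
  k2 = f(0.795000, 8.138626) = 15.352089
  k3 = f(0.795000, 9.494501) = 17.928253
  k4 = f(1.060000, 14.928172) = 28.215126
  y ← 5.426198 + (0.53/6)·(k1 + 2k2 + 2k3 + k4) = 14.702204
y(1.06) ≈ 14.7022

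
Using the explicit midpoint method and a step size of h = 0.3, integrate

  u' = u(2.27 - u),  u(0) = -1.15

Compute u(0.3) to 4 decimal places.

-3.2431

Midpoint: k1 = f(x_n, u_n); k2 = f(x_n + h/2, u_n + (h/2)·k1); u_{n+1} = u_n + h·k2.
x=0.000000, u=-1.150000:
  k1 = f(0.000000, -1.150000) = -3.933000
  k2 = f(0.150000, -1.739950) = -6.977113
  u ← -1.150000 + 0.3·(-6.977113) = -3.243134
u(0.3) ≈ -3.2431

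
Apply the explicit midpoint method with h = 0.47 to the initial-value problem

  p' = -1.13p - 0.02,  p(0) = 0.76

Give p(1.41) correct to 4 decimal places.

Midpoint: k1 = f(x_n, p_n); k2 = f(x_n + h/2, p_n + (h/2)·k1); p_{n+1} = p_n + h·k2.
x=0.000000, p=0.760000:
  k1 = f(0.000000, 0.760000) = -0.878800
  k2 = f(0.235000, 0.553482) = -0.645435
  p ← 0.760000 + 0.47·(-0.645435) = 0.456646
x=0.470000, p=0.456646:
  k1 = f(0.470000, 0.456646) = -0.536010
  k2 = f(0.705000, 0.330683) = -0.393672
  p ← 0.456646 + 0.47·(-0.393672) = 0.271620
x=0.940000, p=0.271620:
  k1 = f(0.940000, 0.271620) = -0.326930
  k2 = f(1.175000, 0.194791) = -0.240114
  p ← 0.271620 + 0.47·(-0.240114) = 0.158766
p(1.41) ≈ 0.1588

0.1588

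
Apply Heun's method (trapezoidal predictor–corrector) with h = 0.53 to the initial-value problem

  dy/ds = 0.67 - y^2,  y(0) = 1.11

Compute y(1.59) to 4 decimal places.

0.8556

Heun: k1 = f(s_n, y_n); k2 = f(s_n + h, y_n + h·k1); y_{n+1} = y_n + (h/2)·(k1 + k2).
s=0.000000, y=1.110000:
  k1 = f(0.000000, 1.110000) = -0.562100
  k2 = f(0.530000, 0.812087) = 0.010515
  y ← 1.110000 + (0.53/2)·(-0.562100 + 0.010515) = 0.963830
s=0.530000, y=0.963830:
  k1 = f(0.530000, 0.963830) = -0.258968
  k2 = f(1.060000, 0.826577) = -0.013229
  y ← 0.963830 + (0.53/2)·(-0.258968 + (-0.013229)) = 0.891698
s=1.060000, y=0.891698:
  k1 = f(1.060000, 0.891698) = -0.125125
  k2 = f(1.590000, 0.825382) = -0.011255
  y ← 0.891698 + (0.53/2)·(-0.125125 + (-0.011255)) = 0.855557
y(1.59) ≈ 0.8556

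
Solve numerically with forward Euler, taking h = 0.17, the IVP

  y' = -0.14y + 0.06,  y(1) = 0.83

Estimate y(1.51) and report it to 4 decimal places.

0.8020

Euler: y_{n+1} = y_n + h·f(t_n, y_n).
t=1.000000, y=0.830000: f=-0.056200 → y ← 0.830000 + 0.17·(-0.056200) = 0.820446
t=1.170000, y=0.820446: f=-0.054862 → y ← 0.820446 + 0.17·(-0.054862) = 0.811119
t=1.340000, y=0.811119: f=-0.053557 → y ← 0.811119 + 0.17·(-0.053557) = 0.802015
y(1.51) ≈ 0.8020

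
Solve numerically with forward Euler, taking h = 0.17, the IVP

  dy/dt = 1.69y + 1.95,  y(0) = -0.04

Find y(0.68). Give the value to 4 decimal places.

1.9049

Euler: y_{n+1} = y_n + h·f(t_n, y_n).
t=0.000000, y=-0.040000: f=1.882400 → y ← -0.040000 + 0.17·1.882400 = 0.280008
t=0.170000, y=0.280008: f=2.423214 → y ← 0.280008 + 0.17·2.423214 = 0.691954
t=0.340000, y=0.691954: f=3.119403 → y ← 0.691954 + 0.17·3.119403 = 1.222253
t=0.510000, y=1.222253: f=4.015607 → y ← 1.222253 + 0.17·4.015607 = 1.904906
y(0.68) ≈ 1.9049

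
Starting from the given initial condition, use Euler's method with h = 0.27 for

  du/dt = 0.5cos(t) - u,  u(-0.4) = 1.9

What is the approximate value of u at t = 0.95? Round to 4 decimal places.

0.7479

Euler: u_{n+1} = u_n + h·f(t_n, u_n).
t=-0.400000, u=1.900000: f=-1.439470 → u ← 1.900000 + 0.27·(-1.439470) = 1.511343
t=-0.130000, u=1.511343: f=-1.015562 → u ← 1.511343 + 0.27·(-1.015562) = 1.237141
t=0.140000, u=1.237141: f=-0.742033 → u ← 1.237141 + 0.27·(-0.742033) = 1.036792
t=0.410000, u=1.036792: f=-0.578232 → u ← 1.036792 + 0.27·(-0.578232) = 0.880670
t=0.680000, u=0.880670: f=-0.491883 → u ← 0.880670 + 0.27·(-0.491883) = 0.747861
u(0.95) ≈ 0.7479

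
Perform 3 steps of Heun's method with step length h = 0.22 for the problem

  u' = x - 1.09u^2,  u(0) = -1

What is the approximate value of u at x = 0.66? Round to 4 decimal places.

-2.6067

Heun: k1 = f(x_n, u_n); k2 = f(x_n + h, u_n + h·k1); u_{n+1} = u_n + (h/2)·(k1 + k2).
x=0.000000, u=-1.000000:
  k1 = f(0.000000, -1.000000) = -1.090000
  k2 = f(0.220000, -1.239800) = -1.455443
  u ← -1.000000 + (0.22/2)·(-1.090000 + (-1.455443)) = -1.279999
x=0.220000, u=-1.279999:
  k1 = f(0.220000, -1.279999) = -1.565853
  k2 = f(0.440000, -1.624486) = -2.436462
  u ← -1.279999 + (0.22/2)·(-1.565853 + (-2.436462)) = -1.720253
x=0.440000, u=-1.720253:
  k1 = f(0.440000, -1.720253) = -2.785606
  k2 = f(0.660000, -2.333087) = -5.273190
  u ← -1.720253 + (0.22/2)·(-2.785606 + (-5.273190)) = -2.606721
u(0.66) ≈ -2.6067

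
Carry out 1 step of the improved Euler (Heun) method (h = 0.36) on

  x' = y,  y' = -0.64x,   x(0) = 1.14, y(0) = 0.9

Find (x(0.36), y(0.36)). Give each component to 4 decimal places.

1.4167, 0.6000

Heun on (x,y): k1 = f(t_n, state_n); k2 = f(t_n + h, state_n + h·k1); state_{n+1} = state_n + (h/2)·(k1 + k2).
0.000000: (1.140000, 0.900000)
  k1 = (0.900000, -0.729600)
  predictor → (1.464000, 0.637344)
  k2 = (0.637344, -0.936960)
  → (1.416722, 0.600019)
(x(0.36), y(0.36)) ≈ (1.4167, 0.6000)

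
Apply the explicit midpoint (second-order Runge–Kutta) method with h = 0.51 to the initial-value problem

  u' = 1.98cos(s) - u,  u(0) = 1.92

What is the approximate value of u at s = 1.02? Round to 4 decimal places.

Midpoint: k1 = f(s_n, u_n); k2 = f(s_n + h/2, u_n + (h/2)·k1); u_{n+1} = u_n + h·k2.
s=0.000000, u=1.920000:
  k1 = f(0.000000, 1.920000) = 0.060000
  k2 = f(0.255000, 1.935300) = -0.019327
  u ← 1.920000 + 0.51·(-0.019327) = 1.910143
s=0.510000, u=1.910143:
  k1 = f(0.510000, 1.910143) = -0.182109
  k2 = f(0.765000, 1.863706) = -0.435368
  u ← 1.910143 + 0.51·(-0.435368) = 1.688105
u(1.02) ≈ 1.6881

1.6881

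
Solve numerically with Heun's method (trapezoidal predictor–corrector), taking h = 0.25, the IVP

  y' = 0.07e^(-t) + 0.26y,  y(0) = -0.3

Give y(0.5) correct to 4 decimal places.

-0.3118

Heun: k1 = f(t_n, y_n); k2 = f(t_n + h, y_n + h·k1); y_{n+1} = y_n + (h/2)·(k1 + k2).
t=0.000000, y=-0.300000:
  k1 = f(0.000000, -0.300000) = -0.008000
  k2 = f(0.250000, -0.302000) = -0.024004
  y ← -0.300000 + (0.25/2)·(-0.008000 + (-0.024004)) = -0.304000
t=0.250000, y=-0.304000:
  k1 = f(0.250000, -0.304000) = -0.024524
  k2 = f(0.500000, -0.310132) = -0.038177
  y ← -0.304000 + (0.25/2)·(-0.024524 + (-0.038177)) = -0.311838
y(0.5) ≈ -0.3118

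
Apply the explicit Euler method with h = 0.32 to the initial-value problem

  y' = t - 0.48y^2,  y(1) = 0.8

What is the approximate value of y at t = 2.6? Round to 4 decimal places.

2.0368

Euler: y_{n+1} = y_n + h·f(t_n, y_n).
t=1.000000, y=0.800000: f=0.692800 → y ← 0.800000 + 0.32·0.692800 = 1.021696
t=1.320000, y=1.021696: f=0.818946 → y ← 1.021696 + 0.32·0.818946 = 1.283759
t=1.640000, y=1.283759: f=0.848943 → y ← 1.283759 + 0.32·0.848943 = 1.555420
t=1.960000, y=1.555420: f=0.798720 → y ← 1.555420 + 0.32·0.798720 = 1.811011
t=2.280000, y=1.811011: f=0.705715 → y ← 1.811011 + 0.32·0.705715 = 2.036840
y(2.6) ≈ 2.0368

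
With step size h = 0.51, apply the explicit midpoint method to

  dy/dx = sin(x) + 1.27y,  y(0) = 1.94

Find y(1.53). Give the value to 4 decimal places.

Midpoint: k1 = f(x_n, y_n); k2 = f(x_n + h/2, y_n + (h/2)·k1); y_{n+1} = y_n + h·k2.
x=0.000000, y=1.940000:
  k1 = f(0.000000, 1.940000) = 2.463800
  k2 = f(0.255000, 2.568269) = 3.513947
  y ← 1.940000 + 0.51·3.513947 = 3.732113
x=0.510000, y=3.732113:
  k1 = f(0.510000, 3.732113) = 5.227961
  k2 = f(0.765000, 5.065243) = 7.125396
  y ← 3.732113 + 0.51·7.125396 = 7.366065
x=1.020000, y=7.366065:
  k1 = f(1.020000, 7.366065) = 10.207010
  k2 = f(1.275000, 9.968852) = 13.617013
  y ← 7.366065 + 0.51·13.617013 = 14.310741
y(1.53) ≈ 14.3107

14.3107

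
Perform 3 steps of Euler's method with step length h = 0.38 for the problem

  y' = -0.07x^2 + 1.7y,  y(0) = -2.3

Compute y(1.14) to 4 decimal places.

Euler: y_{n+1} = y_n + h·f(x_n, y_n).
x=0.000000, y=-2.300000: f=-3.910000 → y ← -2.300000 + 0.38·(-3.910000) = -3.785800
x=0.380000, y=-3.785800: f=-6.445968 → y ← -3.785800 + 0.38·(-6.445968) = -6.235268
x=0.760000, y=-6.235268: f=-10.640387 → y ← -6.235268 + 0.38·(-10.640387) = -10.278615
y(1.14) ≈ -10.2786

-10.2786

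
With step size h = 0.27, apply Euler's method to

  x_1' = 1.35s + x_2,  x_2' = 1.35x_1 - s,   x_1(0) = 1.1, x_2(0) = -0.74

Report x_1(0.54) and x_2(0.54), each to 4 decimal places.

Euler on (x_1,x_2): x_1_{n+1} = x_1_n + h·x_1', x_2_{n+1} = x_2_n + h·x_2'.
0.000000: (1.100000, -0.740000); f=(-0.740000, 1.485000) → (0.900200, -0.339050)
0.270000: (0.900200, -0.339050); f=(0.025450, 0.945270) → (0.907072, -0.083827)
(x_1(0.54), x_2(0.54)) ≈ (0.9071, -0.0838)

0.9071, -0.0838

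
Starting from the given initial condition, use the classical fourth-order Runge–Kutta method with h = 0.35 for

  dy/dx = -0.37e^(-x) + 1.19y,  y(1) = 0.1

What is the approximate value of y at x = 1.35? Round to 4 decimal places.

RK4: k1 = f(x_n, y_n); k2 = f(x_n + h/2, y_n + (h/2)·k1); k3 = f(x_n + h/2, y_n + (h/2)·k2); k4 = f(x_n + h, y_n + h·k3); y_{n+1} = y_n + (h/6)·(k1 + 2k2 + 2k3 + k4).
x=1.000000, y=0.100000:
  k1 = f(1.000000, 0.100000) = -0.017115
  k2 = f(1.175000, 0.097005) = 0.001173
  k3 = f(1.175000, 0.100205) = 0.004981
  k4 = f(1.350000, 0.101743) = 0.025156
  y ← 0.100000 + (0.35/6)·(k1 + 2k2 + 2k3 + k4) = 0.101187
y(1.35) ≈ 0.1012

0.1012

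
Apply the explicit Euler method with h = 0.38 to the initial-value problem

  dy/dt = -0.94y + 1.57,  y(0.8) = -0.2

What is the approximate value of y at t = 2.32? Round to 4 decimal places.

1.3509

Euler: y_{n+1} = y_n + h·f(t_n, y_n).
t=0.800000, y=-0.200000: f=1.758000 → y ← -0.200000 + 0.38·1.758000 = 0.468040
t=1.180000, y=0.468040: f=1.130042 → y ← 0.468040 + 0.38·1.130042 = 0.897456
t=1.560000, y=0.897456: f=0.726391 → y ← 0.897456 + 0.38·0.726391 = 1.173485
t=1.940000, y=1.173485: f=0.466924 → y ← 1.173485 + 0.38·0.466924 = 1.350916
y(2.32) ≈ 1.3509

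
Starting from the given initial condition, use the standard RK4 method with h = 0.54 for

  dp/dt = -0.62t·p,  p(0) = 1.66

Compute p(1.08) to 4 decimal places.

RK4: k1 = f(t_n, p_n); k2 = f(t_n + h/2, p_n + (h/2)·k1); k3 = f(t_n + h/2, p_n + (h/2)·k2); k4 = f(t_n + h, p_n + h·k3); p_{n+1} = p_n + (h/6)·(k1 + 2k2 + 2k3 + k4).
t=0.000000, p=1.660000:
  k1 = f(0.000000, 1.660000) = 0.000000
  k2 = f(0.270000, 1.660000) = -0.277884
  k3 = f(0.270000, 1.584971) = -0.265324
  k4 = f(0.540000, 1.516725) = -0.507800
  p ← 1.660000 + (0.54/6)·(k1 + 2k2 + 2k3 + k4) = 1.516521
t=0.540000, p=1.516521:
  k1 = f(0.540000, 1.516521) = -0.507731
  k2 = f(0.810000, 1.379433) = -0.692751
  k3 = f(0.810000, 1.329478) = -0.667664
  k4 = f(1.080000, 1.155982) = -0.774046
  p ← 1.516521 + (0.54/6)·(k1 + 2k2 + 2k3 + k4) = 1.156286
p(1.08) ≈ 1.1563

1.1563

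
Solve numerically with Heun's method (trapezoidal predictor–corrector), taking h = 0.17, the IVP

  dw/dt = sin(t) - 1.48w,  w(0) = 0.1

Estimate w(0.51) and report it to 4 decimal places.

0.1494

Heun: k1 = f(t_n, w_n); k2 = f(t_n + h, w_n + h·k1); w_{n+1} = w_n + (h/2)·(k1 + k2).
t=0.000000, w=0.100000:
  k1 = f(0.000000, 0.100000) = -0.148000
  k2 = f(0.170000, 0.074840) = 0.058419
  w ← 0.100000 + (0.17/2)·(-0.148000 + 0.058419) = 0.092386
t=0.170000, w=0.092386:
  k1 = f(0.170000, 0.092386) = 0.032452
  k2 = f(0.340000, 0.097902) = 0.188592
  w ← 0.092386 + (0.17/2)·(0.032452 + 0.188592) = 0.111174
t=0.340000, w=0.111174:
  k1 = f(0.340000, 0.111174) = 0.168949
  k2 = f(0.510000, 0.139896) = 0.281132
  w ← 0.111174 + (0.17/2)·(0.168949 + 0.281132) = 0.149431
w(0.51) ≈ 0.1494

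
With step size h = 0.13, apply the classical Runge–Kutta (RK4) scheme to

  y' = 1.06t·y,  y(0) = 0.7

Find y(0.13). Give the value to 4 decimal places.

0.7063

RK4: k1 = f(t_n, y_n); k2 = f(t_n + h/2, y_n + (h/2)·k1); k3 = f(t_n + h/2, y_n + (h/2)·k2); k4 = f(t_n + h, y_n + h·k3); y_{n+1} = y_n + (h/6)·(k1 + 2k2 + 2k3 + k4).
t=0.000000, y=0.700000:
  k1 = f(0.000000, 0.700000) = 0.000000
  k2 = f(0.065000, 0.700000) = 0.048230
  k3 = f(0.065000, 0.703135) = 0.048446
  k4 = f(0.130000, 0.706298) = 0.097328
  y ← 0.700000 + (0.13/6)·(k1 + 2k2 + 2k3 + k4) = 0.706298
y(0.13) ≈ 0.7063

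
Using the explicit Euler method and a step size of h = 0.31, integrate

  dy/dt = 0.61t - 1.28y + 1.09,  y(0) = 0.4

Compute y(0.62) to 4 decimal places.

Euler: y_{n+1} = y_n + h·f(t_n, y_n).
t=0.000000, y=0.400000: f=0.578000 → y ← 0.400000 + 0.31·0.578000 = 0.579180
t=0.310000, y=0.579180: f=0.537750 → y ← 0.579180 + 0.31·0.537750 = 0.745882
y(0.62) ≈ 0.7459

0.7459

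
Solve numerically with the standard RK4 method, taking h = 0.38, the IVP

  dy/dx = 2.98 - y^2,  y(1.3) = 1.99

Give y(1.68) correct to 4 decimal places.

RK4: k1 = f(x_n, y_n); k2 = f(x_n + h/2, y_n + (h/2)·k1); k3 = f(x_n + h/2, y_n + (h/2)·k2); k4 = f(x_n + h, y_n + h·k3); y_{n+1} = y_n + (h/6)·(k1 + 2k2 + 2k3 + k4).
x=1.300000, y=1.990000:
  k1 = f(1.300000, 1.990000) = -0.980100
  k2 = f(1.490000, 1.803781) = -0.273626
  k3 = f(1.490000, 1.938011) = -0.775887
  k4 = f(1.680000, 1.695163) = 0.106423
  y ← 1.990000 + (0.38/6)·(k1 + 2k2 + 2k3 + k4) = 1.801729
y(1.68) ≈ 1.8017

1.8017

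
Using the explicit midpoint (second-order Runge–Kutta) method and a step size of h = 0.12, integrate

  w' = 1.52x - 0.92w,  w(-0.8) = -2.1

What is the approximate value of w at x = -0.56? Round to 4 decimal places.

-1.9047

Midpoint: k1 = f(x_n, w_n); k2 = f(x_n + h/2, w_n + (h/2)·k1); w_{n+1} = w_n + h·k2.
x=-0.800000, w=-2.100000:
  k1 = f(-0.800000, -2.100000) = 0.716000
  k2 = f(-0.740000, -2.057040) = 0.767677
  w ← -2.100000 + 0.12·0.767677 = -2.007879
x=-0.680000, w=-2.007879:
  k1 = f(-0.680000, -2.007879) = 0.813648
  k2 = f(-0.620000, -1.959060) = 0.859935
  w ← -2.007879 + 0.12·0.859935 = -1.904687
w(-0.56) ≈ -1.9047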